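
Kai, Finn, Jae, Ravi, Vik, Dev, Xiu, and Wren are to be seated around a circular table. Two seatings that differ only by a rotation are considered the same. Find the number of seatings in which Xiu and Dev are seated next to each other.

Treat {Xiu, Dev} as one unit (2 internal orders) and seat the resulting 7 units around the table: (6)! circular arrangements.
So 2 × (6)! = 2 × 720 = 1440.

1440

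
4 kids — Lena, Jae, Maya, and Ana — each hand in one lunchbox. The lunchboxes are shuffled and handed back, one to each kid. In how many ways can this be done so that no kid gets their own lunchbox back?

9

Count assignments avoiding every fixed point. For any j of the 4 kids fixed to their own lunchbox, the other 4−j can be arranged in (4−j)! ways.
By inclusion–exclusion this is Σ_{j=0}^{4} (−1)^j C(4,j)·(4−j)!.
Computing: 24 − 24 + 12 − 4 + 1 = 9.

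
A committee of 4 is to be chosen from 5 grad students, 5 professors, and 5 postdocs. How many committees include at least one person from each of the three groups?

750

Total 4-person selections from all 15: C(15,4) = 1365.
Selections missing a whole group: no grad students → C(10,4) = 210; no professors → C(10,4) = 210; no postdocs → C(10,4) = 210.
Add back selections omitting two groups (i.e. drawn from a single group): C(5,4) + C(5,4) + C(5,4) = 15.
By inclusion–exclusion: 1365 − 630 + 15 = 750.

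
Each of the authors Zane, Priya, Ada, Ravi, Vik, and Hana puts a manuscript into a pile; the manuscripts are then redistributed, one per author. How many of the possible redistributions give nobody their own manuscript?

This is the derangement count D_6: permutations of 6 items with no fixed point.
By inclusion–exclusion this is Σ_{j=0}^{6} (−1)^j C(6,j)·(6−j)!.
Computing: 720 − 720 + 360 − 120 + 30 − 6 + 1 = 265.

265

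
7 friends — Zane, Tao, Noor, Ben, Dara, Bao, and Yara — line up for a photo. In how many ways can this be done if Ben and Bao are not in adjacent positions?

Of the 7! = 5040 arrangements, those with Ben and Bao adjacent number 2 × 6! = 1440 (treat the pair as a block with 2 internal orders).
Complementary counting: 5040 − 1440 = 3600.

3600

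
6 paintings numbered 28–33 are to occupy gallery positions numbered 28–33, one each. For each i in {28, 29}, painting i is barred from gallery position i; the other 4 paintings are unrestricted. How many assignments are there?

Let Aᵢ (for i ∈ {28, 29}) be the placements that put painting i in its forbidden gallery position. Any j of these fix j positions, leaving (6−j)! ways to fill the rest, and there are C(2,j) ways to pick which j.
By inclusion–exclusion, the number of valid placements is Σ_{j=0}^{2} (−1)^j C(2,j)·(6−j)!.
Computing: 720 − 240 + 24 = 504.

504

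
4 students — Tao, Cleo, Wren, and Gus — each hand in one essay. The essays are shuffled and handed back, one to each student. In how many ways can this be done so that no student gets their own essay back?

9

Let Aᵢ be the assignments in which student i gets their own essay. We want the size of the complement of A₁∪…∪A_4.
By inclusion–exclusion this is Σ_{j=0}^{4} (−1)^j C(4,j)·(4−j)!.
Computing: 24 − 24 + 12 − 4 + 1 = 9.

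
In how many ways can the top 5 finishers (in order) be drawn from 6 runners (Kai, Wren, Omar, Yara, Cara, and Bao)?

720

This is an ordered selection of 5 from 6: P(6,5).
That gives 6 × 5 × 4 × 3 × 2 = 720.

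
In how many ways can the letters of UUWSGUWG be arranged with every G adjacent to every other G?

420

Treat the 2 copies of G as a single block. The multiset to arrange is then {GG, S, U, U, U, W, W}, 7 items in all.
That gives (7)!/(3!·2!) = 420 arrangements.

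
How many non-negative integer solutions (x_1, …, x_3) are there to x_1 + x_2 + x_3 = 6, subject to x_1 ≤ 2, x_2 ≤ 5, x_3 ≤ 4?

14

Ignoring the caps, the number of non-negative solutions to x_1+…+x_3 = 6 is C(8,2) = 28.
Subtract solutions that violate a single cap (substitute x_i' = x_i − (cap_i+1)): x_1 ≥ 3 gives C(5,2) = 10; x_2 ≥ 6 gives C(2,2) = 1; x_3 ≥ 5 gives C(3,2) = 3. Together 14.
No two caps can be exceeded simultaneously, so the pair terms are all 0.
By inclusion–exclusion the count is 28 − 14 + 0 = 14.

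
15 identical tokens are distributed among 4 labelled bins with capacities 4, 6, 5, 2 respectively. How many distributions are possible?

10

By stars and bars, unrestricted non-negative solutions to x_1+…+x_4 = 15 number C(15+3,3) = 816.
Subtract solutions that violate a single cap (substitute x_i' = x_i − (cap_i+1)): x_1 ≥ 5 gives C(13,3) = 286; x_2 ≥ 7 gives C(11,3) = 165; x_3 ≥ 6 gives C(12,3) = 220; x_4 ≥ 3 gives C(15,3) = 455. Together 1126.
Add back pairs where two caps are both exceeded: 20 + 35 + 120 + 10 + 56 + 84 = 325.
Subtract triples: 0 + 1 + 4 + 0 = 5.
By inclusion–exclusion the count is 816 − 1126 + 325 − 5 = 10.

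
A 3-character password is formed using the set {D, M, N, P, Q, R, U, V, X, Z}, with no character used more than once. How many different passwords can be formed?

With no repetition, fill the 3 characters in order: 10 choices, then 9, down to 8.
That product is 10 × 9 × 8 = 720.

720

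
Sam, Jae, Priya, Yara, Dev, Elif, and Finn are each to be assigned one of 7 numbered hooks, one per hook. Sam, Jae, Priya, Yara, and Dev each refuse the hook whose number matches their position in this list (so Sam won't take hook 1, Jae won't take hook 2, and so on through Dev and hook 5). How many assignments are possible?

2428

Let Aᵢ (for 1 ≤ i ≤ 5) be the placements that put person i in their forbidden hook. Any j of these fix j positions, leaving (7−j)! ways to fill the rest, and there are C(5,j) ways to pick which j.
By inclusion–exclusion, the number of valid placements is Σ_{j=0}^{5} (−1)^j C(5,j)·(7−j)!.
Computing: 5040 − 3600 + 1200 − 240 + 30 − 2 = 2428.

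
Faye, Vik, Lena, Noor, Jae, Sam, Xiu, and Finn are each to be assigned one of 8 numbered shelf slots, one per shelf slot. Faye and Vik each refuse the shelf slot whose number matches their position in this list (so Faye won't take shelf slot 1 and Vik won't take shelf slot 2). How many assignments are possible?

30960

Let Aᵢ (for i ∈ {1, 2}) be the placements that put person i in their forbidden shelf slot. Any j of these fix j positions, leaving (8−j)! ways to fill the rest, and there are C(2,j) ways to pick which j.
By inclusion–exclusion, the number of valid placements is Σ_{j=0}^{2} (−1)^j C(2,j)·(8−j)!.
Computing: 40320 − 10080 + 720 = 30960.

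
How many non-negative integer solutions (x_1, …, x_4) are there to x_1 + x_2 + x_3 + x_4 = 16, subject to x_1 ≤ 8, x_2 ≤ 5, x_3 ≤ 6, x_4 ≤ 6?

179

By stars and bars, unrestricted non-negative solutions to x_1+…+x_4 = 16 number C(16+3,3) = 969.
Subtract solutions that violate a single cap (substitute x_i' = x_i − (cap_i+1)): x_1 ≥ 9 gives C(10,3) = 120; x_2 ≥ 6 gives C(13,3) = 286; x_3 ≥ 7 gives C(12,3) = 220; x_4 ≥ 7 gives C(12,3) = 220. Together 846.
Add back pairs where two caps are both exceeded: 4 + 1 + 1 + 20 + 20 + 10 = 56.
By inclusion–exclusion the count is 969 − 846 + 56 = 179.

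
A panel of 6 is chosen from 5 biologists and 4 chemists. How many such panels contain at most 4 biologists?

80

Split by how many biologists are chosen (0 through 4).
Sum: C(5,0)·C(4,6) + C(5,1)·C(4,5) + C(5,2)·C(4,4) + C(5,3)·C(4,3) + C(5,4)·C(4,2) = 0 + 0 + 10 + 40 + 30 = 80.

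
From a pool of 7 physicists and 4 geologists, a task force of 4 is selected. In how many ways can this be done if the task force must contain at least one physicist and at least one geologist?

Unrestricted: C(11,4) = 330 ways to pick any 4 of the 11.
Selections missing a whole group: no physicists → C(4,4) = 1; no geologists → C(7,4) = 35.
Both groups omitted at once is impossible, so 330 − 36 = 294.

294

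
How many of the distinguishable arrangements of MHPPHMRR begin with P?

630

With the first slot taken by P, it remains to arrange the other 7 letters (MHPHMRR).
Those 7 letters have H appearing twice, M appearing twice, and R appearing twice, giving (7)!/(2!·2!·2!) = 630.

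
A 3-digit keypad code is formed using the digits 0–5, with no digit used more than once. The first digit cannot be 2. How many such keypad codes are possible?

The first digit has 6−1 = 5 choices (anything except 2).
The remaining 2 digits are filled from the other 5 symbols without repetition: 5 × 4 = 20.
Total: 5 × 20 = 100.

100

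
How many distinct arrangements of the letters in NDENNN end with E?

Fix E in the last position and arrange the remaining 5 letters.
Those 5 letters have N appearing 4 times, giving (5)!/(4!) = 5.

5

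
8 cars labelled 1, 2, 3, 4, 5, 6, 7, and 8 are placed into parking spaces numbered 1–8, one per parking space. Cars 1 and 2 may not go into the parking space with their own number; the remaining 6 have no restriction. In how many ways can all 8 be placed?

30960

Let Aᵢ (for i ∈ {1, 2}) be the placements that put car i in its forbidden parking space. Any j of these fix j positions, leaving (8−j)! ways to fill the rest, and there are C(2,j) ways to pick which j.
By inclusion–exclusion, the number of valid placements is Σ_{j=0}^{2} (−1)^j C(2,j)·(8−j)!.
Computing: 40320 − 10080 + 720 = 30960.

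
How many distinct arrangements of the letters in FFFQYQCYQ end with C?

Fix C in the last position and arrange the remaining 8 letters.
Those 8 letters have F appearing 3 times, Q appearing 3 times, and Y appearing twice, giving (8)!/(3!·3!·2!) = 560.

560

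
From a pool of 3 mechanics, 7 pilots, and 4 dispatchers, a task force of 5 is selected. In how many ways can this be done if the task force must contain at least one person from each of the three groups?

Total 5-person selections from all 14: C(14,5) = 2002.
Selections missing a whole group: no mechanics → C(11,5) = 462; no pilots → C(7,5) = 21; no dispatchers → C(10,5) = 252.
Add back selections omitting two groups (i.e. drawn from a single group): C(3,5) + C(7,5) + C(4,5) = 21.
By inclusion–exclusion: 2002 − 735 + 21 = 1288.

1288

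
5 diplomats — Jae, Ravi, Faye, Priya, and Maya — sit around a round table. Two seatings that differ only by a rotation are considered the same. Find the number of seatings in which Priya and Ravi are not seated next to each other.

Without the restriction there are (4)! = 24 seatings.
Seatings with Priya beside Ravi: treat them as a block with 2 internal orders, giving 2 × (3)! = 12.
Subtracting, 24 − 12 = 12.

12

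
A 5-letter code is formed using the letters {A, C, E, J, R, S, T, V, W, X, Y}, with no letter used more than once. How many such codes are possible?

55440

With no repetition, fill the 5 letters in order: 11 choices, then 10, down to 7.
11 × 10 × 9 × 8 × 7 = 55440.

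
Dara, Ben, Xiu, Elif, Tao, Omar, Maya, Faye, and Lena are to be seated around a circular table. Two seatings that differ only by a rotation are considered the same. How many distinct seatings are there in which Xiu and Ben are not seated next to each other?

Without the restriction there are (8)! = 40320 seatings.
Seatings with Xiu beside Ben: treat them as a block with 2 internal orders, giving 2 × (7)! = 10080.
Subtracting, 40320 − 10080 = 30240.

30240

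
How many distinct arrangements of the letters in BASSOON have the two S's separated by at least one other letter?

Total arrangements of BASSOON: 7!/(2!·2!) = 1260.
Arrangements with the S's together: treat SS as one letter, giving (6)!/(2!) = 360.
Subtracting, 1260 − 360 = 900 arrangements keep the S's apart.

900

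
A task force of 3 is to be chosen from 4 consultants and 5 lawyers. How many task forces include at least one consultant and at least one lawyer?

70

Total 3-person selections from all 9: C(9,3) = 84.
Subtract selections that omit an entire group: no consultants → C(5,3) = 10; no lawyers → C(4,3) = 4.
Both groups omitted at once is impossible, so 84 − 14 = 70.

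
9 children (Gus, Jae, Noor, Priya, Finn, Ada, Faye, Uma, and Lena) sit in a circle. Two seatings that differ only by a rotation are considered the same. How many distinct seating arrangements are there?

Seat Gus anywhere (absorbing the rotational symmetry), then permute the other 8: (8)! = 40320.

40320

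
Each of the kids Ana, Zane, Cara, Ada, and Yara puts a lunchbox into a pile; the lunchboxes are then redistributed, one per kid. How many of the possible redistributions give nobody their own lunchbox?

44

Count assignments avoiding every fixed point. For any j of the 5 kids fixed to their own lunchbox, the other 5−j can be arranged in (5−j)! ways.
By inclusion–exclusion this is Σ_{j=0}^{5} (−1)^j C(5,j)·(5−j)!.
Computing: 120 − 120 + 60 − 20 + 5 − 1 = 44.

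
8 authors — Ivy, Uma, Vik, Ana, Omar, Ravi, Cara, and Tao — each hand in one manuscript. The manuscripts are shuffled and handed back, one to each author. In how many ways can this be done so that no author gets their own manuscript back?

Count assignments avoiding every fixed point. For any j of the 8 authors fixed to their own manuscript, the other 8−j can be arranged in (8−j)! ways.
By inclusion–exclusion this is Σ_{j=0}^{8} (−1)^j C(8,j)·(8−j)!.
Computing: 40320 − 40320 + 20160 − 6720 + 1680 − 336 + 56 − 8 + 1 = 14833.

14833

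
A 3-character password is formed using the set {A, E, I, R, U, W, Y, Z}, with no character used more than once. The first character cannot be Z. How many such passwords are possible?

294

The first character has 8−1 = 7 choices (anything except Z).
The remaining 2 characters are filled from the other 7 symbols without repetition: 7 × 6 = 42.
Total: 7 × 42 = 294.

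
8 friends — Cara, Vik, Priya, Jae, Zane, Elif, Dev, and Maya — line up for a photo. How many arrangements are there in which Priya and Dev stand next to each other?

Glue Priya and Dev into one block (2 internal orders), leaving 7 units to arrange in a row.
That gives 2 × 7! = 2 × 5040 = 10080.

10080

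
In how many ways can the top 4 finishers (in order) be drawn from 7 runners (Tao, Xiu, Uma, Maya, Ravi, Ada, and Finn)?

This is an ordered selection of 4 from 7: P(7,4).
That gives 7 × 6 × 5 × 4 = 840.

840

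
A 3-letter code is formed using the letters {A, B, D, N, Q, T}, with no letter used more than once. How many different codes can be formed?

With no repetition, fill the 3 letters in order: 6 choices, then 5, down to 4.
That product is 6 × 5 × 4 = 120.

120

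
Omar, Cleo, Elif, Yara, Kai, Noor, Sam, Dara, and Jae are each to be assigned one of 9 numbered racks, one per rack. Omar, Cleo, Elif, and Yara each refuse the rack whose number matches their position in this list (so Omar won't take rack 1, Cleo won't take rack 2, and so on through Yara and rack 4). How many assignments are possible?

Let Aᵢ (for 1 ≤ i ≤ 4) be the placements that put person i in their forbidden rack. Any j of these fix j positions, leaving (9−j)! ways to fill the rest, and there are C(4,j) ways to pick which j.
By inclusion–exclusion, the number of valid placements is Σ_{j=0}^{4} (−1)^j C(4,j)·(9−j)!.
Computing: 362880 − 161280 + 30240 − 2880 + 120 = 229080.

229080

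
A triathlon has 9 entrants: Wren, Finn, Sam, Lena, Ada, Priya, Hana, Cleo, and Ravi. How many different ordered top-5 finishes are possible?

15120

This is an ordered selection of 5 from 9: P(9,5).
That gives 9 × 8 × 7 × 6 × 5 = 15120.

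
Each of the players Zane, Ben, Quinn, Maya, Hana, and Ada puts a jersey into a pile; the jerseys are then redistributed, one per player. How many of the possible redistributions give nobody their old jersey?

Count assignments avoiding every fixed point. For any j of the 6 players fixed to their old jersey, the other 6−j can be arranged in (6−j)! ways.
By inclusion–exclusion this is Σ_{j=0}^{6} (−1)^j C(6,j)·(6−j)!.
Computing: 720 − 720 + 360 − 120 + 30 − 6 + 1 = 265.

265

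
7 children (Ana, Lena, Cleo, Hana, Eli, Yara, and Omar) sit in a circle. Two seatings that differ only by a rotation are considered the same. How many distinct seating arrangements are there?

Around a circle, 7 distinct people have 7!/7 = (6)! = 720 rotationally distinct seatings.

720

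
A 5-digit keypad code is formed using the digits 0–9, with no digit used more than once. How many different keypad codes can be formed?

Choose and order 5 of the 10 symbols: the first digit has 10 options, the next 9, and so on down to 6.
10 × 9 × 8 × 7 × 6 = 30240.

30240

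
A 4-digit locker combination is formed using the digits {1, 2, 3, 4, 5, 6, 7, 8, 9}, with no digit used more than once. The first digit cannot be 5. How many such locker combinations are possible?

The first digit has 9−1 = 8 choices (anything except 5).
The remaining 3 digits are filled from the other 8 symbols without repetition: 8 × 7 × 6 = 336.
Total: 8 × 336 = 2688.

2688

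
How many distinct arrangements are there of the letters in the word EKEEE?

The 5 letters of EKEEE have repeats: E appearing 4 times.
So there are 5! / (4!) = 5 distinguishable arrangements.

5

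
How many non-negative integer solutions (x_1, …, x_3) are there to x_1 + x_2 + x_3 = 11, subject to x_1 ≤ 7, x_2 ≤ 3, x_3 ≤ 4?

Ignoring the caps, the number of non-negative solutions to x_1+…+x_3 = 11 is C(13,2) = 78.
Subtract solutions that violate a single cap (substitute x_i' = x_i − (cap_i+1)): x_1 ≥ 8 gives C(5,2) = 10; x_2 ≥ 4 gives C(9,2) = 36; x_3 ≥ 5 gives C(8,2) = 28. Together 74.
Add back pairs where two caps are both exceeded: 0 + 0 + 6 = 6.
By inclusion–exclusion the count is 78 − 74 + 6 = 10.

10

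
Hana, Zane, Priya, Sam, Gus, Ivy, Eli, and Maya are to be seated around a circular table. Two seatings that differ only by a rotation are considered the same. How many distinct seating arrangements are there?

Seat Hana anywhere (absorbing the rotational symmetry), then permute the other 7: (7)! = 5040.

5040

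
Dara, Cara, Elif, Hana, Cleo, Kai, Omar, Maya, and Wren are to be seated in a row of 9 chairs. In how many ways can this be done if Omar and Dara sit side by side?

80640

Glue Omar and Dara into one block (2 internal orders), leaving 8 units to arrange in a row.
So the count is 2·(8)! = 80640.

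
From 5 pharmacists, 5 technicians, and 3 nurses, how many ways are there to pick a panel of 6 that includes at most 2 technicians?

1008

Split by how many technicians are chosen (0 through 2).
Sum: C(5,0)·C(8,6) + C(5,1)·C(8,5) + C(5,2)·C(8,4) = 28 + 280 + 700 = 1008.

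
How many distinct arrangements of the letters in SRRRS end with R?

Fix R in the last position and arrange the remaining 4 letters.
Those 4 letters have R appearing twice and S appearing twice, giving (4)!/(2!·2!) = 6.

6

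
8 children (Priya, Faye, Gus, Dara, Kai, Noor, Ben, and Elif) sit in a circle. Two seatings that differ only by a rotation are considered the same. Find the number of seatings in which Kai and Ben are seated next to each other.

Treat {Kai, Ben} as one unit (2 internal orders) and seat the resulting 7 units around the table: (6)! circular arrangements.
So 2 × (6)! = 2 × 720 = 1440.

1440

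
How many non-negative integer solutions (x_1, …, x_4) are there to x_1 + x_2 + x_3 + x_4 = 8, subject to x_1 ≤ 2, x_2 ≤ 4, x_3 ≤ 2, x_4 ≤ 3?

By stars and bars, unrestricted non-negative solutions to x_1+…+x_4 = 8 number C(8+3,3) = 165.
Subtract solutions that violate a single cap (substitute x_i' = x_i − (cap_i+1)): x_1 ≥ 3 gives C(8,3) = 56; x_2 ≥ 5 gives C(6,3) = 20; x_3 ≥ 3 gives C(8,3) = 56; x_4 ≥ 4 gives C(7,3) = 35. Together 167.
Add back pairs where two caps are both exceeded: 1 + 10 + 4 + 1 + 0 + 4 = 20.
By inclusion–exclusion the count is 165 − 167 + 20 = 18.

18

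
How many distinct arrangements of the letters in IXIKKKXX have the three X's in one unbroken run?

60

Treat the 3 copies of X as a single block. The multiset to arrange is then {XXX, I, I, K, K, K}, 6 items in all.
That gives (6)!/(3!·2!) = 60 arrangements.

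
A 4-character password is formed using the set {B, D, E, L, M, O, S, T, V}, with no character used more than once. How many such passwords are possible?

Choose and order 4 of the 9 symbols: the first character has 9 options, the next 8, then 7, 6.
9 × 8 × 7 × 6 = 3024.

3024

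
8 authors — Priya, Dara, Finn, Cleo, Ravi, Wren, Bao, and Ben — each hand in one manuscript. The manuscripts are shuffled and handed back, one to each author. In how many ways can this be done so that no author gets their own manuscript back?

Count assignments avoiding every fixed point. For any j of the 8 authors fixed to their own manuscript, the other 8−j can be arranged in (8−j)! ways.
By inclusion–exclusion this is Σ_{j=0}^{8} (−1)^j C(8,j)·(8−j)!.
Computing: 40320 − 40320 + 20160 − 6720 + 1680 − 336 + 56 − 8 + 1 = 14833.

14833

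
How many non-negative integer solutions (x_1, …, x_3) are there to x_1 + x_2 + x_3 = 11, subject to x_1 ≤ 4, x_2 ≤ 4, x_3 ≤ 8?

By stars and bars, unrestricted non-negative solutions to x_1+…+x_3 = 11 number C(11+2,2) = 78.
Subtract solutions that violate a single cap (substitute x_i' = x_i − (cap_i+1)): x_1 ≥ 5 gives C(8,2) = 28; x_2 ≥ 5 gives C(8,2) = 28; x_3 ≥ 9 gives C(4,2) = 6. Together 62.
Add back pairs where two caps are both exceeded: 3 + 0 + 0 = 3.
By inclusion–exclusion the count is 78 − 62 + 3 = 19.

19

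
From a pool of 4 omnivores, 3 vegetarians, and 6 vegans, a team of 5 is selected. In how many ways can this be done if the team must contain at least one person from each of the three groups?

Unrestricted: C(13,5) = 1287 ways to pick any 5 of the 13.
Selections missing a whole group: no omnivores → C(9,5) = 126; no vegetarians → C(10,5) = 252; no vegans → C(7,5) = 21.
Add back selections omitting two groups (i.e. drawn from a single group): C(4,5) + C(3,5) + C(6,5) = 6.
By inclusion–exclusion: 1287 − 399 + 6 = 894.

894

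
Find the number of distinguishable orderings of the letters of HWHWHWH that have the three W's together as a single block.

5

Treat the 3 copies of W as a single block. The multiset to arrange is then {WWW, H, H, H, H}, 5 items in all.
That gives (5)!/(4!) = 5 arrangements.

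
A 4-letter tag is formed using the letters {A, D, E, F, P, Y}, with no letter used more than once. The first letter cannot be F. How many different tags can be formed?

The first letter has 6−1 = 5 choices (anything except F).
The remaining 3 letters are filled from the other 5 symbols without repetition: 5 × 4 × 3 = 60.
Total: 5 × 60 = 300.

300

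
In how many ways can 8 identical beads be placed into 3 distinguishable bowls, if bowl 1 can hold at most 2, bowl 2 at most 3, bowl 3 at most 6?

By stars and bars, unrestricted non-negative solutions to x_1+…+x_3 = 8 number C(8+2,2) = 45.
Subtract solutions that violate a single cap (substitute x_i' = x_i − (cap_i+1)): x_1 ≥ 3 gives C(7,2) = 21; x_2 ≥ 4 gives C(6,2) = 15; x_3 ≥ 7 gives C(3,2) = 3. Together 39.
Add back pairs where two caps are both exceeded: 3 + 0 + 0 = 3.
By inclusion–exclusion the count is 45 − 39 + 3 = 9.

9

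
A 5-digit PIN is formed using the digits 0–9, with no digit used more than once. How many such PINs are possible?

30240

Choose and order 5 of the 10 symbols: the first digit has 10 options, the next 9, and so on down to 6.
10 × 9 × 8 × 7 × 6 = 30240.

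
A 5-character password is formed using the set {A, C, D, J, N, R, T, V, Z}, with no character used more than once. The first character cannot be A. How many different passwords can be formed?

13440

The first character has 9−1 = 8 choices (anything except A).
The remaining 4 characters are filled from the other 8 symbols without repetition: 8 × 7 × 6 × 5 = 1680.
Total: 8 × 1680 = 13440.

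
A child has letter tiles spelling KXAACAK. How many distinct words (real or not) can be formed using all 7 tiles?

The 7 letters of KXAACAK have repeats: A appearing 3 times and K appearing twice.
So there are 7! / (3!·2!) = 420 distinguishable arrangements.

420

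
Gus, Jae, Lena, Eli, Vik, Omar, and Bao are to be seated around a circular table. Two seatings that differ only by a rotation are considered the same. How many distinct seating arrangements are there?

Seat Gus anywhere (absorbing the rotational symmetry), then permute the other 6: (6)! = 720.

720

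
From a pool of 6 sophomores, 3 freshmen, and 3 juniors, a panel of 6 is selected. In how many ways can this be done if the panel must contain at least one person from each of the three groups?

756

With no constraint there are C(12,6) = 924 possible selections.
Selections missing a whole group: no sophomores → C(6,6) = 1; no freshmen → C(9,6) = 84; no juniors → C(9,6) = 84.
Add back selections omitting two groups (i.e. drawn from a single group): C(6,6) + C(3,6) + C(3,6) = 1.
By inclusion–exclusion: 924 − 169 + 1 = 756.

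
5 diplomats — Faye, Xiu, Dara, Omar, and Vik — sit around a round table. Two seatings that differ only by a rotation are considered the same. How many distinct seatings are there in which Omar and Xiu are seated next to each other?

Glue Omar and Xiu into a block (2 internal orders). Seating 4 units around a circle gives (3)! arrangements.
So 2 × (3)! = 2 × 6 = 12.

12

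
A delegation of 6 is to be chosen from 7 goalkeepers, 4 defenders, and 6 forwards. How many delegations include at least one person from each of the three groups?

Total 6-person selections from all 17: C(17,6) = 12376.
Subtract selections that omit an entire group: no goalkeepers → C(10,6) = 210; no defenders → C(13,6) = 1716; no forwards → C(11,6) = 462.
Add back selections omitting two groups (i.e. drawn from a single group): C(7,6) + C(4,6) + C(6,6) = 8.
By inclusion–exclusion: 12376 − 2388 + 8 = 9996.

9996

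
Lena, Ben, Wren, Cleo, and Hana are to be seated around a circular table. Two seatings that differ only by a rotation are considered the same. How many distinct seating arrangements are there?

24

Around a circle, 5 distinct people have 5!/5 = (4)! = 24 rotationally distinct seatings.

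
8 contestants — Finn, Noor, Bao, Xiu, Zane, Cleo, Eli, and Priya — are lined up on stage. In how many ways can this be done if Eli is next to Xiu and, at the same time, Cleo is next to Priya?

Treat {Eli,Xiu} as one block (2 orders) and {Cleo,Priya} as another (2 orders).
That leaves 6 units to arrange: 2 × 2 × 6! = 4 × 720 = 2880.

2880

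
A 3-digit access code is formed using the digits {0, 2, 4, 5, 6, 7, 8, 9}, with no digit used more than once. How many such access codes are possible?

This is a permutation of 3 out of 8: P(8,3) = 8!/5!.
8 × 7 × 6 = 336.

336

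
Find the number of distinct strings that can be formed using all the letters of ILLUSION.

ILLUSION has 8 letters with I appearing twice and L appearing twice.
So there are 8! / (2!·2!) = 10080 distinguishable arrangements.

10080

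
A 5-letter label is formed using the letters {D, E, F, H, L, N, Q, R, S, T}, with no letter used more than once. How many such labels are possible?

This is a permutation of 5 out of 10: P(10,5) = 10!/5!.
10 × 9 × 8 × 7 × 6 = 30240.

30240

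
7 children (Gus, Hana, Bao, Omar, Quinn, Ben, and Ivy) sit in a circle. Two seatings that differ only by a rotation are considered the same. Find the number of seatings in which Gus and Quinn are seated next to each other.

Glue Gus and Quinn into a block (2 internal orders). Seating 6 units around a circle gives (5)! arrangements.
So 2 × (5)! = 2 × 120 = 240.

240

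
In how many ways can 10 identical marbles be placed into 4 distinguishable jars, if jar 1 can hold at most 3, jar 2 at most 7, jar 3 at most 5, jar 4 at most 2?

Without the upper bounds there are C(13,3) = 286 ways to split 10 among 4 jars.
Subtract solutions that violate a single cap (substitute x_i' = x_i − (cap_i+1)): x_1 ≥ 4 gives C(9,3) = 84; x_2 ≥ 8 gives C(5,3) = 10; x_3 ≥ 6 gives C(7,3) = 35; x_4 ≥ 3 gives C(10,3) = 120. Together 249.
Add back pairs where two caps are both exceeded: 0 + 1 + 20 + 0 + 0 + 4 = 25.
By inclusion–exclusion the count is 286 − 249 + 25 = 62.

62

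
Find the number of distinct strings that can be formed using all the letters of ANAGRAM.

840

Letter multiplicities in ANAGRAM: A×3, G×1, M×1, N×1, R×1.
Dividing 7! = 5040 by 3! = 6 for the repeated letters gives 840.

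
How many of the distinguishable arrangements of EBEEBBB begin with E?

15

With the first slot taken by E, it remains to arrange the other 6 letters (BEEBBB).
Those 6 letters have B appearing 4 times and E appearing twice, giving (6)!/(4!·2!) = 15.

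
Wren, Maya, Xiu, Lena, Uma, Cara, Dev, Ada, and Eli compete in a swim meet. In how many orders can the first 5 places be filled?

15120

This is an ordered selection of 5 from 9: P(9,5).
That gives 9 × 8 × 7 × 6 × 5 = 15120.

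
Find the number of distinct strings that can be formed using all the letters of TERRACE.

TERRACE has 7 letters with E appearing twice and R appearing twice.
So there are 7! / (2!·2!) = 1260 distinguishable arrangements.

1260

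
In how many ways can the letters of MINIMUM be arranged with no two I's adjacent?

Total arrangements of MINIMUM: 7!/(3!·2!) = 420.
If the two I's are adjacent, glue them into one block, leaving 6 items to arrange: (6)!/(3!) = 120 ways.
Hence 420 − 120 = 300.

300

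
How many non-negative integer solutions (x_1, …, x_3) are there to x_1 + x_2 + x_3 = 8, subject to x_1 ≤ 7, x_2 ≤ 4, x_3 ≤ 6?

31

Ignoring the caps, the number of non-negative solutions to x_1+…+x_3 = 8 is C(10,2) = 45.
Subtract solutions that violate a single cap (substitute x_i' = x_i − (cap_i+1)): x_1 ≥ 8 gives C(2,2) = 1; x_2 ≥ 5 gives C(5,2) = 10; x_3 ≥ 7 gives C(3,2) = 3. Together 14.
No two caps can be exceeded simultaneously, so the pair terms are all 0.
By inclusion–exclusion the count is 45 − 14 + 0 = 31.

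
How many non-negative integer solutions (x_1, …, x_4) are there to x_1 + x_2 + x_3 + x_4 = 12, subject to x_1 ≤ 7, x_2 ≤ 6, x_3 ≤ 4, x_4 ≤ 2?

Ignoring the caps, the number of non-negative solutions to x_1+…+x_4 = 12 is C(15,3) = 455.
Subtract solutions that violate a single cap (substitute x_i' = x_i − (cap_i+1)): x_1 ≥ 8 gives C(7,3) = 35; x_2 ≥ 7 gives C(8,3) = 56; x_3 ≥ 5 gives C(10,3) = 120; x_4 ≥ 3 gives C(12,3) = 220. Together 431.
Add back pairs where two caps are both exceeded: 0 + 0 + 4 + 1 + 10 + 35 = 50.
By inclusion–exclusion the count is 455 − 431 + 50 = 74.

74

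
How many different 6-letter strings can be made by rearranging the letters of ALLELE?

60

ALLELE has 6 letters with E appearing twice and L appearing 3 times.
The number of distinct arrangements is 6!/(3!·2!) = 720/12 = 60.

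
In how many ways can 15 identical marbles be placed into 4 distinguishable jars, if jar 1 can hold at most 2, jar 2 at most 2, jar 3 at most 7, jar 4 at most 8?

By stars and bars, unrestricted non-negative solutions to x_1+…+x_4 = 15 number C(15+3,3) = 816.
Subtract solutions that violate a single cap (substitute x_i' = x_i − (cap_i+1)): x_1 ≥ 3 gives C(15,3) = 455; x_2 ≥ 3 gives C(15,3) = 455; x_3 ≥ 8 gives C(10,3) = 120; x_4 ≥ 9 gives C(9,3) = 84. Together 1114.
Add back pairs where two caps are both exceeded: 220 + 35 + 20 + 35 + 20 + 0 = 330.
Subtract triples: 4 + 1 + 0 + 0 = 5.
By inclusion–exclusion the count is 816 − 1114 + 330 − 5 = 27.

27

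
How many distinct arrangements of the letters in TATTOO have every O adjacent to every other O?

20

Treat the 2 copies of O as a single block. The multiset to arrange is then {OO, A, T, T, T}, 5 items in all.
That gives (5)!/(3!) = 20 arrangements.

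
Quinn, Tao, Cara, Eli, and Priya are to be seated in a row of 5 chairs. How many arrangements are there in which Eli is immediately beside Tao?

48

Glue Eli and Tao into one block (2 internal orders), leaving 4 units to arrange in a row.
So the count is 2·(4)! = 48.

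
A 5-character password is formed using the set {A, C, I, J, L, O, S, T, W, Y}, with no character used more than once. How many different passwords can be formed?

Choose and order 5 of the 10 symbols: the first character has 10 options, the next 9, and so on down to 6.
10 × 9 × 8 × 7 × 6 = 30240.

30240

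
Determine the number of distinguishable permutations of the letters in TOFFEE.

180

Letter multiplicities in TOFFEE: E×2, F×2, O×1, T×1.
So there are 6! / (2!·2!) = 180 distinguishable arrangements.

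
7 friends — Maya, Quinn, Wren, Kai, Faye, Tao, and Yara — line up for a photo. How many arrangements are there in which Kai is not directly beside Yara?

There are 7! = 5040 arrangements in all. If Kai and Yara are adjacent, merging them into one block gives 2·(6)! = 1440 arrangements.
So 5040 − 1440 = 3600 arrangements keep them apart.

3600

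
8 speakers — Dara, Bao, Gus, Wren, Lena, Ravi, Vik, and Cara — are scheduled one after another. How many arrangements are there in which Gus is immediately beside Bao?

Treat {Gus, Bao} as a single unit. There are 7 units to order, and the pair itself can be ordered 2 ways.
That gives 2 × 7! = 2 × 5040 = 10080.

10080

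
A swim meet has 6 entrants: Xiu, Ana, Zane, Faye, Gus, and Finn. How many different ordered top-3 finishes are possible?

120

There are 6 choices for 1st place, 5 for 2nd, and 4 for 3rd.
That gives 6 × 5 × 4 = 120.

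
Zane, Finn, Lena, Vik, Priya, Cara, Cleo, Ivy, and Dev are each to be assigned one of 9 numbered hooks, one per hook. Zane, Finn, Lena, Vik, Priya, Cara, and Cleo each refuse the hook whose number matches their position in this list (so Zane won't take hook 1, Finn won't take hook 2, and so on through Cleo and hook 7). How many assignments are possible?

Let Aᵢ (for 1 ≤ i ≤ 7) be the placements that put person i in their forbidden hook. Any j of these fix j positions, leaving (9−j)! ways to fill the rest, and there are C(7,j) ways to pick which j.
By inclusion–exclusion, the number of valid placements is Σ_{j=0}^{7} (−1)^j C(7,j)·(9−j)!.
Computing: 362880 − 282240 + 105840 − 25200 + 4200 − 504 + 42 − 2 = 165016.

165016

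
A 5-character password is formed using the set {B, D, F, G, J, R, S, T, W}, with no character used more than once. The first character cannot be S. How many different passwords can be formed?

13440

The first character has 9−1 = 8 choices (anything except S).
The remaining 4 characters are filled from the other 8 symbols without repetition: 8 × 7 × 6 × 5 = 1680.
Total: 8 × 1680 = 13440.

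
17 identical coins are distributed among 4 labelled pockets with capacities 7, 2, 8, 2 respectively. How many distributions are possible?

Without the upper bounds there are C(20,3) = 1140 ways to split 17 among 4 pockets.
Subtract solutions that violate a single cap (substitute x_i' = x_i − (cap_i+1)): x_1 ≥ 8 gives C(12,3) = 220; x_2 ≥ 3 gives C(17,3) = 680; x_3 ≥ 9 gives C(11,3) = 165; x_4 ≥ 3 gives C(17,3) = 680. Together 1745.
Add back pairs where two caps are both exceeded: 84 + 1 + 84 + 56 + 364 + 56 = 645.
Subtract triples: 0 + 20 + 0 + 10 = 30.
By inclusion–exclusion the count is 1140 − 1745 + 645 − 30 = 10.

10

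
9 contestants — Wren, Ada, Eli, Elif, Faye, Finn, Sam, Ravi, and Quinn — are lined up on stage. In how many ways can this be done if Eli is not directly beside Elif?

282240

Of the 9! = 362880 arrangements, those with Eli and Elif adjacent number 2 × 8! = 80640 (treat the pair as a block with 2 internal orders).
So 362880 − 80640 = 282240 arrangements keep them apart.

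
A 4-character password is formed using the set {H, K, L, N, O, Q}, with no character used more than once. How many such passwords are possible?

360

With no repetition, fill the 4 characters in order: 6 choices, then 5, down to 3.
That product is 6 × 5 × 4 × 3 = 360.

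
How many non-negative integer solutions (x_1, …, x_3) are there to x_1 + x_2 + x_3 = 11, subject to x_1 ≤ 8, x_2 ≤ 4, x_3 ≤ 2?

Without the upper bounds there are C(13,2) = 78 ways to split 11 among 3 variables.
Subtract solutions that violate a single cap (substitute x_i' = x_i − (cap_i+1)): x_1 ≥ 9 gives C(4,2) = 6; x_2 ≥ 5 gives C(8,2) = 28; x_3 ≥ 3 gives C(10,2) = 45. Together 79.
Add back pairs where two caps are both exceeded: 0 + 0 + 10 = 10.
By inclusion–exclusion the count is 78 − 79 + 10 = 9.

9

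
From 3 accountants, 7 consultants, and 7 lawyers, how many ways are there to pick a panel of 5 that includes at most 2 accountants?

Split by how many accountants are chosen (0 through 2).
Sum: C(3,0)·C(14,5) + C(3,1)·C(14,4) + C(3,2)·C(14,3) = 2002 + 3003 + 1092 = 6097.

6097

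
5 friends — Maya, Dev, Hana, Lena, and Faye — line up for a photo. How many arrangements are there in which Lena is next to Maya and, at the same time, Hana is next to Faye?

24

Treat {Lena,Maya} as one block (2 orders) and {Hana,Faye} as another (2 orders).
That leaves 3 units to arrange: 2 × 2 × 3! = 4 × 6 = 24.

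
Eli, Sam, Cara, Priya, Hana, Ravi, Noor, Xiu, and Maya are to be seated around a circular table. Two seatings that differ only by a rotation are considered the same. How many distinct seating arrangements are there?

Fix one person's seat to break rotational symmetry; the remaining 8 people can be arranged in (8)! = 40320 ways.

40320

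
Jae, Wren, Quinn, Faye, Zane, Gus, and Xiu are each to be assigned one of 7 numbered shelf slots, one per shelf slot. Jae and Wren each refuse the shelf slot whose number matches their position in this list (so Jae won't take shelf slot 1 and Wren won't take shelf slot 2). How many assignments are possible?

Let Aᵢ (for i ∈ {1, 2}) be the placements that put person i in their forbidden shelf slot. Any j of these fix j positions, leaving (7−j)! ways to fill the rest, and there are C(2,j) ways to pick which j.
By inclusion–exclusion, the number of valid placements is Σ_{j=0}^{2} (−1)^j C(2,j)·(7−j)!.
Computing: 5040 − 1440 + 120 = 3720.

3720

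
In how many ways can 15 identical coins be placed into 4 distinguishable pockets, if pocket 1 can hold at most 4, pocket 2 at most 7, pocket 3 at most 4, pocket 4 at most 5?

54

By stars and bars, unrestricted non-negative solutions to x_1+…+x_4 = 15 number C(15+3,3) = 816.
Subtract solutions that violate a single cap (substitute x_i' = x_i − (cap_i+1)): x_1 ≥ 5 gives C(13,3) = 286; x_2 ≥ 8 gives C(10,3) = 120; x_3 ≥ 5 gives C(13,3) = 286; x_4 ≥ 6 gives C(12,3) = 220. Together 912.
Add back pairs where two caps are both exceeded: 10 + 56 + 35 + 10 + 4 + 35 = 150.
By inclusion–exclusion the count is 816 − 912 + 150 = 54.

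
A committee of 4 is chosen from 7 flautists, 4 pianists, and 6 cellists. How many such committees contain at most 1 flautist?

1050

Split by how many flautists are chosen (0 through 1).
Sum: C(7,0)·C(10,4) + C(7,1)·C(10,3) = 210 + 840 = 1050.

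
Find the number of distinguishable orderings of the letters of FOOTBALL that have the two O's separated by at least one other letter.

Total arrangements of FOOTBALL: 8!/(2!·2!) = 10080.
Arrangements with the O's together: treat OO as one letter, giving (7)!/(2!) = 2520.
Hence 10080 − 2520 = 7560.

7560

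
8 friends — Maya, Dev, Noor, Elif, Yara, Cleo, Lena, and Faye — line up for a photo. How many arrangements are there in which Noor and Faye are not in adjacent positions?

Of the 8! = 40320 arrangements, those with Noor and Faye adjacent number 2 × 7! = 10080 (treat the pair as a block with 2 internal orders).
So 40320 − 10080 = 30240 arrangements keep them apart.

30240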